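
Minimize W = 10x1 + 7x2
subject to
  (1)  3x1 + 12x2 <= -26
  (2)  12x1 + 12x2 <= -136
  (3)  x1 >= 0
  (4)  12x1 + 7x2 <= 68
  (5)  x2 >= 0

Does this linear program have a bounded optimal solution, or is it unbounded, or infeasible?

The boundaries 3x1 + 12x2 = -26 and 12x1 + 12x2 = -136 meet at (-110/9, 8/9), but that point violates x1 ≥ 0. Every candidate vertex is excluded by some other constraint, so the feasible region is empty.

infeasible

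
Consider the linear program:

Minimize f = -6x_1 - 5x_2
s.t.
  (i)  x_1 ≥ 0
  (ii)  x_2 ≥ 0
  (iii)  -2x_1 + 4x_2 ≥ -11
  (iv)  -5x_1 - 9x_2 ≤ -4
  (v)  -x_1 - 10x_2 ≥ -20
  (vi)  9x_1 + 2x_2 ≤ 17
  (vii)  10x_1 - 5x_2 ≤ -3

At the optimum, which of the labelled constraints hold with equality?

Corner points and f = -6x_1 - 5x_2:
  (0, 2) → f = -10
  (0, 3/5) → f = -3
  (2/3, 29/15) → f = -41/3

The minimum is at (2/3, 29/15). Substituting into each constraint, equality holds for (v) and (vii); the remaining constraints have slack.

(v) and (vii)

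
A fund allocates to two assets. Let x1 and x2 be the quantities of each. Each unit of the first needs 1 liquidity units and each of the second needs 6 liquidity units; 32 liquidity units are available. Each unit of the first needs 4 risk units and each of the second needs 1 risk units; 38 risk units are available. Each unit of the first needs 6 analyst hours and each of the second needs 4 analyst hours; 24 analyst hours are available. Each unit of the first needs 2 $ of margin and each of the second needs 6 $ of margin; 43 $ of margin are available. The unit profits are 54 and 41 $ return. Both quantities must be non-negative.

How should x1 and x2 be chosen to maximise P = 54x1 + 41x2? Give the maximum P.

x1 = 1/2, x2 = 21/4, maximum P = 969/4

Corner points and P = 54x1 + 41x2:
  (0, 0) → P = 0
  (0, 16/3) → P = 656/3
  (4, 0) → P = 216
  (1/2, 21/4) → P = 969/4

The binding constraints are x1 + 6x2 = 32 and 6x1 + 4x2 = 24.
Solving simultaneously gives x1 = 1/2, x2 = 21/4.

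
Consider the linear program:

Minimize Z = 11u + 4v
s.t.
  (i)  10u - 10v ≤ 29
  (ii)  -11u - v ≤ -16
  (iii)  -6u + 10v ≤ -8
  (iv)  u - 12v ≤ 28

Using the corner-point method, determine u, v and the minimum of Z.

u = 63/40, v = -53/40, minimum Z = 481/40

Corner points and Z = 11u + 4v:
  (63/40, -53/40) → Z = 481/40
  (21/4, 47/20) → Z = 1343/20
  (42/29, 2/29) → Z = 470/29

The binding constraints are 10u - 10v = 29 and -11u - v = -16.
Solving simultaneously gives u = 63/40, v = -53/40.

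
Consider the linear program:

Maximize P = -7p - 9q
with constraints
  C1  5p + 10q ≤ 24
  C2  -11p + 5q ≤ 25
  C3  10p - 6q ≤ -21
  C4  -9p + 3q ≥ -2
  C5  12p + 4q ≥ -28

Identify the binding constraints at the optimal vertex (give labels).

C3 and C5

Extreme points and P = -7p - 9q:
  (-26/27, 389/135) → P = -2591/135
  (-33/65, 69/26) → P = -2643/130
  (-30/13, -1/13) → P = 219/13
  (-9/4, -1/4) → P = 18

The maximum is at (-9/4, -1/4). Substituting into each constraint, equality holds for C3 and C5; the remaining constraints have slack.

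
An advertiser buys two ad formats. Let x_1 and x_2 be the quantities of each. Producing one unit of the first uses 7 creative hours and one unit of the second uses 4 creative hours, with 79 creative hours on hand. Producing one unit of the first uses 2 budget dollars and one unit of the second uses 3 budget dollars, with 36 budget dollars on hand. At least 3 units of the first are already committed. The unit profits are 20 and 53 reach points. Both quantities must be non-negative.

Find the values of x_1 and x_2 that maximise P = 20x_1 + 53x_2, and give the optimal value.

Corner points and P = 20x_1 + 53x_2:
  (79/7, 0) → P = 1580/7
  (3, 0) → P = 60
  (93/13, 94/13) → P = 6842/13
  (3, 10) → P = 590

x_1 = 3, x_2 = 10, maximum P = 590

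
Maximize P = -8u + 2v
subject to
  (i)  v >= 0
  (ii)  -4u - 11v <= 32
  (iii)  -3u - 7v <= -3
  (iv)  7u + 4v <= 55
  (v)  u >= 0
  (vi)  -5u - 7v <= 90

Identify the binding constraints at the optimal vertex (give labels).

Feasible corners and P = -8u + 2v:
  (1, 0) → P = -8
  (55/7, 0) → P = -440/7
  (0, 3/7) → P = 6/7
  (0, 55/4) → P = 55/2

The maximum is at (0, 55/4). Substituting into each constraint, equality holds for (iv) and (v); the remaining constraints have slack.

(iv) and (v)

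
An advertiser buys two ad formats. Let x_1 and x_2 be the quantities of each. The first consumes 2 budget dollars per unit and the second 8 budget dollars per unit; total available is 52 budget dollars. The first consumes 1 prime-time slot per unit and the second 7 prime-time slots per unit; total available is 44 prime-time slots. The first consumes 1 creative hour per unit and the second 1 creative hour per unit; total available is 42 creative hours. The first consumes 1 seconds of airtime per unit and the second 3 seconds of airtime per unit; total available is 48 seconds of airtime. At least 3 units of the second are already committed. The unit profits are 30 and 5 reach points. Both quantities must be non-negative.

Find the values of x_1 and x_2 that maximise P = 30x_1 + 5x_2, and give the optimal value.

x_1 = 14, x_2 = 3, maximum P = 435

Feasible corners and P = 30x_1 + 5x_2:
  (0, 44/7) → P = 220/7
  (0, 3) → P = 15
  (2, 6) → P = 90
  (14, 3) → P = 435

The optimum lies where 2x_1 + 8x_2 = 52 and x_2 = 3.
Solving simultaneously gives x_1 = 14, x_2 = 3.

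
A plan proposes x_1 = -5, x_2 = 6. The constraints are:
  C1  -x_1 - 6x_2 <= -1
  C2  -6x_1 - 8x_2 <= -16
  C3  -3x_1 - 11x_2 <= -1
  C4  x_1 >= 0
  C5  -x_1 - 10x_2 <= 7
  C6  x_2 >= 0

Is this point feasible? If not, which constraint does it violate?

Constraint C4: x_1 = -5, which is not ≥ 0. All other constraints are satisfied.

not feasible — violates C4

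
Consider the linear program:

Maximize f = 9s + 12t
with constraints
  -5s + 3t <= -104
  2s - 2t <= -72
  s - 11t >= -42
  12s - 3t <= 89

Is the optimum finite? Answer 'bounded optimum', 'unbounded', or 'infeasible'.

infeasible

The boundaries -5s + 3t = -104 and 12s - 3t = 89 meet at (-15/7, -803/21), but that point violates 2s - 2t ≤ -72. Every candidate vertex is excluded by some other constraint, so the feasible region is empty.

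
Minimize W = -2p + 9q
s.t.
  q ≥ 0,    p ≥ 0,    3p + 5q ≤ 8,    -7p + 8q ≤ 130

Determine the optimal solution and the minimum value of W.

p = 8/3, q = 0, minimum W = -16/3

Corner points and W = -2p + 9q:
  (0, 0) → W = 0
  (8/3, 0) → W = -16/3
  (0, 8/5) → W = 72/5

The binding constraints are q = 0 and 3p + 5q = 8.
Solving simultaneously gives p = 8/3, q = 0.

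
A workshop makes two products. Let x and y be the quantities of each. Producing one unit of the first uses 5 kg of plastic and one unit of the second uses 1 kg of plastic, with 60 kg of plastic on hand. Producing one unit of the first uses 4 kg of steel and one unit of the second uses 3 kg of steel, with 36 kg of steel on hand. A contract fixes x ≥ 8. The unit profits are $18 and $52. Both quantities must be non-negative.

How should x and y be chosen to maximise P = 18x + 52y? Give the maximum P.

x = 8, y = 4/3, maximum P = 640/3

Feasible corners and P = 18x + 52y:
  (9, 0) → P = 162
  (8, 0) → P = 144
  (8, 4/3) → P = 640/3

At the optimal vertex, 4x + 3y = 36 and x = 8.
Solving simultaneously gives x = 8, y = 4/3.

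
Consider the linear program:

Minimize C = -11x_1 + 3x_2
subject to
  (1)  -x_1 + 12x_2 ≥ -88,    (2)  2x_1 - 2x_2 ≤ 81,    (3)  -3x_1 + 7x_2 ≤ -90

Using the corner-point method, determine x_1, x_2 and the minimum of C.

Corner points and C = -11x_1 + 3x_2:
  (398/11, -95/22) → C = -9041/22
  (16, -6) → C = -194
  (387/8, 63/8) → C = -1017/2

The binding constraints are 2x_1 - 2x_2 = 81 and -3x_1 + 7x_2 = -90.
Solving simultaneously gives x_1 = 387/8, x_2 = 63/8.

x_1 = 387/8, x_2 = 63/8, minimum C = -1017/2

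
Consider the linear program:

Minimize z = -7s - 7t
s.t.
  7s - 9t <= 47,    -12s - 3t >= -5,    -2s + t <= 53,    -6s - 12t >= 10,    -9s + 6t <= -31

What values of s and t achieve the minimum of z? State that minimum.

Feasible corners and z = -7s - 7t:
  (62/43, -529/129) → z = 2401/129
  (-1/13, -206/39) → z = 1463/39
  (41/33, -109/33) → z = 476/33

The binding constraints are -12s - 3t = -5 and -9s + 6t = -31.
Solving simultaneously gives s = 41/33, t = -109/33.

s = 41/33, t = -109/33, minimum z = 476/33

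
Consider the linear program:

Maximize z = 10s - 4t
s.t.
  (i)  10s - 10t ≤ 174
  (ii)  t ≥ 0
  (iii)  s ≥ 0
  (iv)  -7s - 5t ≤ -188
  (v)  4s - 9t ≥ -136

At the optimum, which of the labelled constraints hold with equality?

(i) and (v)

Feasible corners and z = 10s - 4t:
  (275/12, 331/60) → z = 2071/10
  (1463/25, 1028/25) → z = 10518/25
  (1012/83, 1704/83) → z = 3304/83

The maximum is at (1463/25, 1028/25). Substituting into each constraint, equality holds for (i) and (v); the remaining constraints have slack.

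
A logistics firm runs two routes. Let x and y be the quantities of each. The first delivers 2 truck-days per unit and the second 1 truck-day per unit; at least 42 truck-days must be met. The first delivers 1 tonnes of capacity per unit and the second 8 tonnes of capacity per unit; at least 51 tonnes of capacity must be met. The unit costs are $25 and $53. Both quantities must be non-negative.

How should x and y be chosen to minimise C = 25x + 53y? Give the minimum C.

x = 19, y = 4, minimum C = 687

Extreme points and C = 25x + 53y:
  (0, 42) → C = 2226
  (51, 0) → C = 1275
  (19, 4) → C = 687
The feasible region is unbounded (it extends along (0, 1), (1, 0)), but C strictly increases along every unbounded feasible direction, so there is no improving ray and the minimum is attained at a vertex.

The binding constraints are 2x + y = 42 and x + 8y = 51.
Solving simultaneously gives x = 19, y = 4.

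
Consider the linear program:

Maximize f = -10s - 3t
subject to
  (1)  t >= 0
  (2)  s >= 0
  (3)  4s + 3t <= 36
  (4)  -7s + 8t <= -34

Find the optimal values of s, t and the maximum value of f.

The binding constraints are t = 0 and -7s + 8t = -34.
Solving simultaneously gives s = 34/7, t = 0.

s = 34/7, t = 0, maximum f = -340/7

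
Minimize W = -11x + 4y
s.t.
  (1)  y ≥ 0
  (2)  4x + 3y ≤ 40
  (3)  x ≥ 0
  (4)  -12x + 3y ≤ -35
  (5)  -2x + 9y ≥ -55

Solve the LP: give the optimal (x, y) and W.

x = 10, y = 0, minimum W = -110

The optimum lies where y = 0 and 4x + 3y = 40.
Solving simultaneously gives x = 10, y = 0.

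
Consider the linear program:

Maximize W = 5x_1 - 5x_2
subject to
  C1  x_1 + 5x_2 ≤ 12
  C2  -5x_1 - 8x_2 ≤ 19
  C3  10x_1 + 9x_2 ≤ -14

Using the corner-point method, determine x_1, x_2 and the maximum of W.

x_1 = 59/35, x_2 = -24/7, maximum W = 179/7

Vertices and W = 5x_1 - 5x_2:
  (-191/17, 79/17) → W = -1350/17
  (-178/41, 134/41) → W = -1560/41
  (59/35, -24/7) → W = 179/7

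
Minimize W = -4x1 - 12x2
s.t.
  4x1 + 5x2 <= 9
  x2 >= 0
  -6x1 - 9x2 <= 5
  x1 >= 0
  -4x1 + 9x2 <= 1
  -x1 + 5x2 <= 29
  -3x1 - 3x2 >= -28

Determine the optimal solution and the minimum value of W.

Vertices and W = -4x1 - 12x2:
  (9/4, 0) → W = -9
  (19/14, 5/7) → W = -14
  (0, 0) → W = 0
  (0, 1/9) → W = -4/3

x1 = 19/14, x2 = 5/7, minimum W = -14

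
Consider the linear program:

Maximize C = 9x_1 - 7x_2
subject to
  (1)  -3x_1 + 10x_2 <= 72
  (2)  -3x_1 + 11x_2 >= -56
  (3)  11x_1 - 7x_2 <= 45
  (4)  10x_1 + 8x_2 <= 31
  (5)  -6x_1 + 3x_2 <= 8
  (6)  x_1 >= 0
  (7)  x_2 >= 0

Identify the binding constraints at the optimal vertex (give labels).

Extreme points and C = 9x_1 - 7x_2:
  (29/78, 133/39) → C = -1601/78
  (31/10, 0) → C = 279/10
  (0, 8/3) → C = -56/3
  (0, 0) → C = 0

The maximum is at (31/10, 0). Substituting into each constraint, equality holds for (4) and (7); the remaining constraints have slack.

(4) and (7)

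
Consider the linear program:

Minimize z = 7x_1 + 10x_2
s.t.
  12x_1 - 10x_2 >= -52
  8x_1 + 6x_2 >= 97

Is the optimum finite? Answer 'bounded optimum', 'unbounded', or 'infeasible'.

From the feasible point (329/76, 395/38), moving in the direction (6, -8) keeps every constraint satisfied while z decreases without bound.

unbounded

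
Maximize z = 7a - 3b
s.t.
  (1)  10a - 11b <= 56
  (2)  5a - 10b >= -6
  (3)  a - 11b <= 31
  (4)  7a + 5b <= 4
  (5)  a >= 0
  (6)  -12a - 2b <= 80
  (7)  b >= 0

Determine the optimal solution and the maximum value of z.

a = 4/7, b = 0, maximum z = 4

Feasible corners and z = 7a - 3b:
  (2/19, 62/95) → z = -116/95
  (0, 3/5) → z = -9/5
  (4/7, 0) → z = 4
  (0, 0) → z = 0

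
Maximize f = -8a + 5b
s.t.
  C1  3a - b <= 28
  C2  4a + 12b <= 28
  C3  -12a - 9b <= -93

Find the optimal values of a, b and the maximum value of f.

a = 8, b = -1/3, maximum f = -197/3

Vertices and f = -8a + 5b:
  (91/10, -7/10) → f = -763/10
  (115/13, -19/13) → f = -1015/13
  (8, -1/3) → f = -197/3

At the optimal vertex, 4a + 12b = 28 and -12a - 9b = -93.
Solving simultaneously gives a = 8, b = -1/3.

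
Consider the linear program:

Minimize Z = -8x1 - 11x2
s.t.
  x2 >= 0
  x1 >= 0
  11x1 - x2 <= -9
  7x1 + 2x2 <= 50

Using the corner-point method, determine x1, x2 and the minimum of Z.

x1 = 0, x2 = 25, minimum Z = -275

The binding constraints are x1 = 0 and 7x1 + 2x2 = 50.
Solving simultaneously gives x1 = 0, x2 = 25.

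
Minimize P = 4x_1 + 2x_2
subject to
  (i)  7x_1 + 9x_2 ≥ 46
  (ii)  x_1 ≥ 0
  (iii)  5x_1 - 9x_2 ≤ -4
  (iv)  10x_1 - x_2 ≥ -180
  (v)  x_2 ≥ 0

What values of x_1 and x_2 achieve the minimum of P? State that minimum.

x_1 = 0, x_2 = 46/9, minimum P = 92/9

Corner points and P = 4x_1 + 2x_2:
  (0, 46/9) → P = 92/9
  (7/2, 43/18) → P = 169/9
  (0, 180) → P = 360
The feasible region is unbounded (it extends along (9, 5), (1, 10)), but P strictly increases along every unbounded feasible direction, so there is no improving ray and the minimum is attained at a vertex.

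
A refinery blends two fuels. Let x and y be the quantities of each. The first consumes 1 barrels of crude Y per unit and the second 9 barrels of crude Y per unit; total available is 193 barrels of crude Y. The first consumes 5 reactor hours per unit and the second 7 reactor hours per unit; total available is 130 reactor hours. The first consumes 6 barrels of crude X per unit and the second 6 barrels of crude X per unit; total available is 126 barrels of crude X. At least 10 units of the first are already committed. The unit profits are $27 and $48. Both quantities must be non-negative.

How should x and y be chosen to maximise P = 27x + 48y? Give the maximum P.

Vertices and P = 27x + 48y:
  (21, 0) → P = 567
  (10, 0) → P = 270
  (10, 11) → P = 798

At the optimal vertex, 6x + 6y = 126 and x = 10.
Solving simultaneously gives x = 10, y = 11.

x = 10, y = 11, maximum P = 798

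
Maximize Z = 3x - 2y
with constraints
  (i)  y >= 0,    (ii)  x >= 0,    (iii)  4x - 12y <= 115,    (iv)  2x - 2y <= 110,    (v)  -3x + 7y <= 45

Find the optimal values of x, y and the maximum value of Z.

Feasible corners and Z = 3x - 2y:
  (0, 0) → Z = 0
  (115/4, 0) → Z = 345/4
  (0, 45/7) → Z = -90/7
  (545/8, 105/8) → Z = 1425/8
  (215/2, 105/2) → Z = 435/2

x = 215/2, y = 105/2, maximum Z = 435/2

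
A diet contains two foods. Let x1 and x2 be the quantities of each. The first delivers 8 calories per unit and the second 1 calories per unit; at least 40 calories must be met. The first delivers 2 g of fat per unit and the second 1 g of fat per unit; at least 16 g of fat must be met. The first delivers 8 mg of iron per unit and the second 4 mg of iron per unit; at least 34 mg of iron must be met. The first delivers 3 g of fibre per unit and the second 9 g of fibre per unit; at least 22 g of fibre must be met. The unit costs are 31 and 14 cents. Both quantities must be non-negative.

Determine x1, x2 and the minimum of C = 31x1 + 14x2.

x1 = 4, x2 = 8, minimum C = 236

Feasible corners and C = 31x1 + 14x2:
  (0, 40) → C = 560
  (8, 0) → C = 248
  (4, 8) → C = 236
The feasible region is unbounded (it extends along (0, 1), (1, 0)), but C strictly increases along every unbounded feasible direction, so there is no improving ray and the minimum is attained at a vertex.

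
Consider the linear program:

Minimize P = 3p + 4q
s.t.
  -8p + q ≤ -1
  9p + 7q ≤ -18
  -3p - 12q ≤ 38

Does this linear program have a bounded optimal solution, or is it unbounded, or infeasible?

Vertices and P = 3p + 4q:
  (-11/65, -153/65) → P = -129/13
  (-26/99, -307/99) → P = -1306/99
  (50/87, -96/29) → P = -334/29
The feasible region has finitely many vertices and no improving ray; the minimum is -1306/99 at (-26/99, -307/99).

bounded optimum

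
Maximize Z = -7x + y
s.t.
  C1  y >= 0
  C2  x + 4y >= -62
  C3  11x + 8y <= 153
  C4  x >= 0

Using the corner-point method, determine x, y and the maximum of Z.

x = 0, y = 153/8, maximum Z = 153/8

Feasible corners and Z = -7x + y:
  (153/11, 0) → Z = -1071/11
  (0, 0) → Z = 0
  (0, 153/8) → Z = 153/8

At the optimal vertex, 11x + 8y = 153 and x = 0.
Solving simultaneously gives x = 0, y = 153/8.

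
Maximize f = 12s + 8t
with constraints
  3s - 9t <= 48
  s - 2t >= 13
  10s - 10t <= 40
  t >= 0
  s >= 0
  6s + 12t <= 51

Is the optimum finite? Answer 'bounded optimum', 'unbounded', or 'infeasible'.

The boundaries 10s - 10t = 40 and t = 0 meet at (4, 0), but that point violates s - 2t ≥ 13. Every candidate vertex is excluded by some other constraint, so the feasible region is empty.

infeasible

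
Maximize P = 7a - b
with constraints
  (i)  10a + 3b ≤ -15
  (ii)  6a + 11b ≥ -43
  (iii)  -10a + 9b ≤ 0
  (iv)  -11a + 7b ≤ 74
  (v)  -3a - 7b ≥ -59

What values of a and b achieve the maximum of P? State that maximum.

Corner points and P = 7a - b:
  (-9/23, -85/23) → P = 22/23
  (-9/8, -5/4) → P = -53/8
  (-387/164, -215/82) → P = -2279/164

a = -9/23, b = -85/23, maximum P = 22/23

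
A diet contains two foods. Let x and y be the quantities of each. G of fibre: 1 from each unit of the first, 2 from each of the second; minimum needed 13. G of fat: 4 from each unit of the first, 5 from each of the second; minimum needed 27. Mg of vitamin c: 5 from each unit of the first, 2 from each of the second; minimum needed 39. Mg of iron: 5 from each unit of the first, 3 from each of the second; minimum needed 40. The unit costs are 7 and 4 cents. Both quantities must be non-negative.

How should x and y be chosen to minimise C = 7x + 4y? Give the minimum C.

x = 13/2, y = 13/4, minimum C = 117/2

Corner points and C = 7x + 4y:
  (0, 39/2) → C = 78
  (13, 0) → C = 91
  (13/2, 13/4) → C = 117/2
The feasible region is unbounded (it extends along (0, 1), (1, 0)), but C strictly increases along every unbounded feasible direction, so there is no improving ray and the minimum is attained at a vertex.

The binding constraints are x + 2y = 13 and 5x + 2y = 39.
Solving simultaneously gives x = 13/2, y = 13/4.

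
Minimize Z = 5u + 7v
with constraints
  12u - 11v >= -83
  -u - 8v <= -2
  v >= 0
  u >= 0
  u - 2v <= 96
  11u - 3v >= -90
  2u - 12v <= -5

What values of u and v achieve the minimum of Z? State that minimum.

Feasible corners and Z = 5u + 7v:
  (0, 83/11) → Z = 581/11
  (0, 5/12) → Z = 35/12
  (581/4, 197/8) → Z = 7189/8
The feasible region is unbounded (it extends along (2, 1), (11, 12)), but Z strictly increases along every unbounded feasible direction, so there is no improving ray and the minimum is attained at a vertex.

The binding constraints are u = 0 and 2u - 12v = -5.
Solving simultaneously gives u = 0, v = 5/12.

u = 0, v = 5/12, minimum Z = 35/12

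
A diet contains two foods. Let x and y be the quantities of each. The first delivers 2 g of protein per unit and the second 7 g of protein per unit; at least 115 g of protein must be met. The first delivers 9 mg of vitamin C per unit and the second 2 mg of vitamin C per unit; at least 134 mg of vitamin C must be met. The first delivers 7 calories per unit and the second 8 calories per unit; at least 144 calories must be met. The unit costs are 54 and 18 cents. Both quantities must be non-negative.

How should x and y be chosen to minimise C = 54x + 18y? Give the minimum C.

The feasible region is unbounded (it extends along (0, 1), (1, 0)), but C strictly increases along every unbounded feasible direction, so there is no improving ray and the minimum is attained at a vertex.

x = 12, y = 13, minimum C = 882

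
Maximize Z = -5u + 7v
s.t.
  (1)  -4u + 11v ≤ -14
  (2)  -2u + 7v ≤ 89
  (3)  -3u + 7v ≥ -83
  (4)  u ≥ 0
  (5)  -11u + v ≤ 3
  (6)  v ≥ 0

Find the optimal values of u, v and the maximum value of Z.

Corner points and Z = -5u + 7v:
  (163, 58) → Z = -409
  (7/2, 0) → Z = -35/2
  (83/3, 0) → Z = -415/3

The binding constraints are -4u + 11v = -14 and v = 0.
Solving simultaneously gives u = 7/2, v = 0.

u = 7/2, v = 0, maximum Z = -35/2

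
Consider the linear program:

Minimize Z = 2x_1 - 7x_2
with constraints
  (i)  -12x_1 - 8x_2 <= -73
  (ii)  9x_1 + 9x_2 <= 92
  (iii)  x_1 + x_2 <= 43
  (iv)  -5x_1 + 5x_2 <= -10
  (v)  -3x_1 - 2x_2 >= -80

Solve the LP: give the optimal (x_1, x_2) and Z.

The feasible region is unbounded (it extends along (2, -3)), but Z strictly increases along every unbounded feasible direction, so there is no improving ray and the minimum is attained at a vertex.

x_1 = 55/9, x_2 = 37/9, minimum Z = -149/9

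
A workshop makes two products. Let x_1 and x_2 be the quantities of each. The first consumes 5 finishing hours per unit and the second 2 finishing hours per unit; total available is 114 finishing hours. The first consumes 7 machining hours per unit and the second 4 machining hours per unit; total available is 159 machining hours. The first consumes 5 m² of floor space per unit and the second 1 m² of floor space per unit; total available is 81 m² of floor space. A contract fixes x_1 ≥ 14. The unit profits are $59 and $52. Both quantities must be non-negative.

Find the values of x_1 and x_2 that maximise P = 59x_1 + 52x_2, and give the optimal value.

x_1 = 14, x_2 = 11, maximum P = 1398

Vertices and P = 59x_1 + 52x_2:
  (81/5, 0) → P = 4779/5
  (14, 0) → P = 826
  (14, 11) → P = 1398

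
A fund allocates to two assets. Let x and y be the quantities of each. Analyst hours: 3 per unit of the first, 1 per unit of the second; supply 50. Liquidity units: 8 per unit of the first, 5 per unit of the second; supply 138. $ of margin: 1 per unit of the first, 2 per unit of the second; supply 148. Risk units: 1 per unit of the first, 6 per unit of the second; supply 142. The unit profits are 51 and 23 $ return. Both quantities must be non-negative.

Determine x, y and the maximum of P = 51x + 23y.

x = 16, y = 2, maximum P = 862

Vertices and P = 51x + 23y:
  (0, 0) → P = 0
  (0, 71/3) → P = 1633/3
  (50/3, 0) → P = 850
  (16, 2) → P = 862
  (118/43, 998/43) → P = 28972/43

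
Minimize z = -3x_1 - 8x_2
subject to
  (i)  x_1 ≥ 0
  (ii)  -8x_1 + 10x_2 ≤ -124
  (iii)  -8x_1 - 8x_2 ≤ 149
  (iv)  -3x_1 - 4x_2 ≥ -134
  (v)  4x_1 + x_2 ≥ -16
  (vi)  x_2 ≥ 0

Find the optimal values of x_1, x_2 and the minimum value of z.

Feasible corners and z = -3x_1 - 8x_2:
  (918/31, 350/31) → z = -5554/31
  (31/2, 0) → z = -93/2
  (134/3, 0) → z = -134

At the optimal vertex, -8x_1 + 10x_2 = -124 and -3x_1 - 4x_2 = -134.
Solving simultaneously gives x_1 = 918/31, x_2 = 350/31.

x_1 = 918/31, x_2 = 350/31, minimum z = -5554/31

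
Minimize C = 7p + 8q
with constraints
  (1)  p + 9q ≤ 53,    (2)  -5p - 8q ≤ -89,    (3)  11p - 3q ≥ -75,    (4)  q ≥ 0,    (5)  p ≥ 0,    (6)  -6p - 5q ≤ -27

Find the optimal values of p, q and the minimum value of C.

p = 377/37, q = 176/37, minimum C = 4047/37

At the optimal vertex, p + 9q = 53 and -5p - 8q = -89.
Solving simultaneously gives p = 377/37, q = 176/37.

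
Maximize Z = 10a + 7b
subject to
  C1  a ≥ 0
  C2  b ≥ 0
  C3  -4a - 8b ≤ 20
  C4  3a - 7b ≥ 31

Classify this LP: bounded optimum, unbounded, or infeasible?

From the feasible point (31/3, 0), moving in the direction (7, 3) keeps every constraint satisfied while Z increases without bound.

unbounded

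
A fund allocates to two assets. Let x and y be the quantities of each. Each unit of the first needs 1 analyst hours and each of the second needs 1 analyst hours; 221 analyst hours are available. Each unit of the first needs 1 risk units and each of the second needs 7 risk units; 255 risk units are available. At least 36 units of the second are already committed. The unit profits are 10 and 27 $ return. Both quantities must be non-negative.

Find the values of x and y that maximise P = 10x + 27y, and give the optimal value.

Corner points and P = 10x + 27y:
  (0, 255/7) → P = 6885/7
  (0, 36) → P = 972
  (3, 36) → P = 1002

At the optimal vertex, x + 7y = 255 and y = 36.
Solving simultaneously gives x = 3, y = 36.

x = 3, y = 36, maximum P = 1002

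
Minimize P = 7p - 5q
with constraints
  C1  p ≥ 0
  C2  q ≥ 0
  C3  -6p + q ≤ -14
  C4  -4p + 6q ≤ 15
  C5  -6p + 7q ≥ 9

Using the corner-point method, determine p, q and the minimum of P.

Corner points and P = 7p - 5q:
  (99/32, 73/16) → P = -37/32
  (107/36, 23/6) → P = 59/36
  (51/8, 27/4) → P = 87/8

The binding constraints are -6p + q = -14 and -4p + 6q = 15.
Solving simultaneously gives p = 99/32, q = 73/16.

p = 99/32, q = 73/16, minimum P = -37/32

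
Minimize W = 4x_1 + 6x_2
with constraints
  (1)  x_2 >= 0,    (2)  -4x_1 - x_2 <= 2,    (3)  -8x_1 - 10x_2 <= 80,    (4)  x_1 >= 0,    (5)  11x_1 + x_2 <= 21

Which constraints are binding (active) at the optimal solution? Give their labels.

Corner points and W = 4x_1 + 6x_2:
  (0, 0) → W = 0
  (21/11, 0) → W = 84/11
  (0, 21) → W = 126

The minimum is at (0, 0). Substituting into each constraint, equality holds for (1) and (4); the remaining constraints have slack.

(1) and (4)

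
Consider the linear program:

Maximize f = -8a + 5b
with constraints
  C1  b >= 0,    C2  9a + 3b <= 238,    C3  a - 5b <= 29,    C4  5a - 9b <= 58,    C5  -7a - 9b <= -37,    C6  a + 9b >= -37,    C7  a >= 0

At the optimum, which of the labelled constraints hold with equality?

C2 and C7

Corner points and f = -8a + 5b:
  (58/5, 0) → f = -464/5
  (37/7, 0) → f = -296/7
  (193/8, 167/24) → f = -3797/24
  (0, 238/3) → f = 1190/3
  (0, 37/9) → f = 185/9

The maximum is at (0, 238/3). Substituting into each constraint, equality holds for C2 and C7; the remaining constraints have slack.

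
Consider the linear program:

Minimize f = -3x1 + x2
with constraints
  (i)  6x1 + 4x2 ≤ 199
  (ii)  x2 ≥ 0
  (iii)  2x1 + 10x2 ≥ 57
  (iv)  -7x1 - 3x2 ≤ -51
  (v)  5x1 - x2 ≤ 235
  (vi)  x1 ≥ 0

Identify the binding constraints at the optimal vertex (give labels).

Corner points and f = -3x1 + x2:
  (199/6, 0) → f = -199/2
  (0, 199/4) → f = 199/4
  (57/2, 0) → f = -171/2
  (339/64, 297/64) → f = -45/4
  (0, 17) → f = 17

The minimum is at (199/6, 0). Substituting into each constraint, equality holds for (i) and (ii); the remaining constraints have slack.

(i) and (ii)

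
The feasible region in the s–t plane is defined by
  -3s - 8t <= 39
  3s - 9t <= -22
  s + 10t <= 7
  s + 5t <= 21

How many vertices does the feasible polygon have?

3

The feasible vertices (each the meet of two boundaries and inside every other half-plane) are:
  (-31/3, -1)
  (-223/11, 30/11)
  (-157/39, 43/39)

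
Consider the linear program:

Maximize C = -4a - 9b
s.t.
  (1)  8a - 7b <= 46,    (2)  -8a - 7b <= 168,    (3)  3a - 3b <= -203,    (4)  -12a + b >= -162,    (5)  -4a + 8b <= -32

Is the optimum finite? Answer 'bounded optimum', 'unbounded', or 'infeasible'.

infeasible

The boundaries 8a - 7b = 46 and -8a - 7b = 168 meet at (-61/8, -107/7), but that point violates 3a - 3b ≤ -203. Every candidate vertex is excluded by some other constraint, so the feasible region is empty.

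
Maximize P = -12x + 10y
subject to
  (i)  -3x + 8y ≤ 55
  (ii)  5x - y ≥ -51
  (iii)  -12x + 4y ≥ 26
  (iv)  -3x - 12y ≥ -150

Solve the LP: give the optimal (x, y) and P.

Extreme points and P = -12x + 10y:
  (-353/37, 122/37) → P = 5456/37
  (1/7, 97/14) → P = 473/7
  (-89/4, -241/4) → P = -671/2

x = -353/37, y = 122/37, maximum P = 5456/37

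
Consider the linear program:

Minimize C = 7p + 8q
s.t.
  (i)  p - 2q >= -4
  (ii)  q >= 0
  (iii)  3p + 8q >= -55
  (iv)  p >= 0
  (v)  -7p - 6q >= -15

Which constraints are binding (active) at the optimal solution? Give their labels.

Corner points and C = 7p + 8q:
  (0, 2) → C = 16
  (3/10, 43/20) → C = 193/10
  (0, 0) → C = 0
  (15/7, 0) → C = 15

The minimum is at (0, 0). Substituting into each constraint, equality holds for (ii) and (iv); the remaining constraints have slack.

(ii) and (iv)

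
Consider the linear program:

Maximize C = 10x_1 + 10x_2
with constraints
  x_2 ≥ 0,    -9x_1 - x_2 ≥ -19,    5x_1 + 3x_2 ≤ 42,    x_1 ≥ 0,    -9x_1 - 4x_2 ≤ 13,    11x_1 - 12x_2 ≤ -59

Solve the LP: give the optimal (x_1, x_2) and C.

Corner points and C = 10x_1 + 10x_2:
  (15/22, 283/22) → C = 1490/11
  (169/119, 740/119) → C = 9090/119
  (0, 14) → C = 140
  (0, 59/12) → C = 295/6

At the optimal vertex, 5x_1 + 3x_2 = 42 and x_1 = 0.
Solving simultaneously gives x_1 = 0, x_2 = 14.

x_1 = 0, x_2 = 14, maximum C = 140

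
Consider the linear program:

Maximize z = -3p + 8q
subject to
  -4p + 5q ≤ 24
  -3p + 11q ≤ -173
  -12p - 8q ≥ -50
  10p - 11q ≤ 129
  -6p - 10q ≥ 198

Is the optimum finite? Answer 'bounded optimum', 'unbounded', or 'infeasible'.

Feasible corners and z = -3p + 8q:
  (-1129/29, -764/29) → z = -2725/29
  (-44/7, -1343/77) → z = -9292/77
The feasible region has finitely many vertices and no improving ray; the maximum is -2725/29 at (-1129/29, -764/29).

bounded optimum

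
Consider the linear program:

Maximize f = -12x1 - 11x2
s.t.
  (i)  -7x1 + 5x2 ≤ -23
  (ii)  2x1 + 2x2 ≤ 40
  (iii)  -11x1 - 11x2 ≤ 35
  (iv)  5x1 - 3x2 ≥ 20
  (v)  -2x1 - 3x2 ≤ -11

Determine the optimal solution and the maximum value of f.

Extreme points and f = -12x1 - 11x2:
  (41/4, 39/4) → f = -921/4
  (31/4, 25/4) → f = -647/4
  (49, -29) → f = -269
  (31/7, 5/7) → f = -61

At the optimal vertex, 5x1 - 3x2 = 20 and -2x1 - 3x2 = -11.
Solving simultaneously gives x1 = 31/7, x2 = 5/7.

x1 = 31/7, x2 = 5/7, maximum f = -61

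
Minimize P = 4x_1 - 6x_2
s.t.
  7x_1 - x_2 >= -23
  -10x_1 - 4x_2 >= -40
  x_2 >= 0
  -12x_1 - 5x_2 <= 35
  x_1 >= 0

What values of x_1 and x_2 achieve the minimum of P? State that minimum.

x_1 = 0, x_2 = 10, minimum P = -60

Extreme points and P = 4x_1 - 6x_2:
  (4, 0) → P = 16
  (0, 10) → P = -60
  (0, 0) → P = 0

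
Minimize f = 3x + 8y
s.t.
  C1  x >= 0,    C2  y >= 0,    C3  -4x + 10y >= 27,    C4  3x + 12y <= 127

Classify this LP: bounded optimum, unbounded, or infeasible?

Feasible corners and f = 3x + 8y:
  (0, 27/10) → f = 108/5
  (0, 127/12) → f = 254/3
  (473/39, 589/78) → f = 3775/39
The feasible region has finitely many vertices and no improving ray; the minimum is 108/5 at (0, 27/10).

bounded optimum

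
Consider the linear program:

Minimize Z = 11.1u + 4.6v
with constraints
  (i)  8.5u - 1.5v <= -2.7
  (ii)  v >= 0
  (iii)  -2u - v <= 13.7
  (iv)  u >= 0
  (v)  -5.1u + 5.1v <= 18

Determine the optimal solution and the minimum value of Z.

u = 0, v = 1.8, minimum Z = 8.28

Feasible corners and Z = 11.1u + 4.6v:
  (0, 9/5) → Z = 207/25
  (63/170, 39/10) → Z = 37491/1700
  (0, 60/17) → Z = 276/17

The optimum lies where 8.5u - 1.5v = -2.7 and u = 0.
Solving simultaneously gives u = 0, v = 9/5.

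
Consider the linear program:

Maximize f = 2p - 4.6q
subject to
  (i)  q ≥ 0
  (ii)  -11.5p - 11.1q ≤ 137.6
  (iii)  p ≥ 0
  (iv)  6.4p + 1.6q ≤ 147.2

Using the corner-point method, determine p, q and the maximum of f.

Feasible corners and f = 2p - 4.6q:
  (0, 0) → f = 0
  (23, 0) → f = 46
  (0, 92) → f = -423.2

The binding constraints are q = 0 and 6.4p + 1.6q = 147.2.
Solving simultaneously gives p = 23, q = 0.

p = 23, q = 0, maximum f = 46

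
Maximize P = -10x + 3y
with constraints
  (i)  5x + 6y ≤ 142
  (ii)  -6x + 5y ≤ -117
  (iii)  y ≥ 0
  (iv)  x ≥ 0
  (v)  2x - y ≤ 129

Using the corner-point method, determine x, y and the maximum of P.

Corner points and P = -10x + 3y:
  (1412/61, 267/61) → P = -13319/61
  (142/5, 0) → P = -284
  (39/2, 0) → P = -195

The binding constraints are -6x + 5y = -117 and y = 0.
Solving simultaneously gives x = 39/2, y = 0.

x = 39/2, y = 0, maximum P = -195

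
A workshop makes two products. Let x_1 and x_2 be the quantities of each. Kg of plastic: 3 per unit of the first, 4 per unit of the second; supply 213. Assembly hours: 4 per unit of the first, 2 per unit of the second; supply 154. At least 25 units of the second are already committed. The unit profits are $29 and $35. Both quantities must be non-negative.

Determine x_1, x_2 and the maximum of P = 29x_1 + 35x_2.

x_1 = 19, x_2 = 39, maximum P = 1916

Feasible corners and P = 29x_1 + 35x_2:
  (0, 213/4) → P = 7455/4
  (0, 25) → P = 875
  (19, 39) → P = 1916
  (26, 25) → P = 1629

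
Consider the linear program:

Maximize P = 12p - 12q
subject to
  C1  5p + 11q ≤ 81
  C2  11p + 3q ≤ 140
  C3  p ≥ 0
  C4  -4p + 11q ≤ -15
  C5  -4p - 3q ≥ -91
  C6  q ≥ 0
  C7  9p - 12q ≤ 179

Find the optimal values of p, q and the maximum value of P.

p = 140/11, q = 0, maximum P = 1680/11

At the optimal vertex, 11p + 3q = 140 and q = 0.
Solving simultaneously gives p = 140/11, q = 0.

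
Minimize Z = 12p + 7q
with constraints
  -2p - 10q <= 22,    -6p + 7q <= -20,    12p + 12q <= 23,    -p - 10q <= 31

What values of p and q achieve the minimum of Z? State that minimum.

p = 23/37, q = -86/37, minimum Z = -326/37

Corner points and Z = 12p + 7q:
  (23/37, -86/37) → Z = -326/37
  (247/48, -155/48) → Z = 1879/48
  (401/156, -17/26) → Z = 683/26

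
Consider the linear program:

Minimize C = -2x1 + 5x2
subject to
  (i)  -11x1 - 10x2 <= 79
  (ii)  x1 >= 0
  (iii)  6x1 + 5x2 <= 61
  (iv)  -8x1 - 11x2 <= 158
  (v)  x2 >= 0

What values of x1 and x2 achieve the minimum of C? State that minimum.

x1 = 61/6, x2 = 0, minimum C = -61/3

Corner points and C = -2x1 + 5x2:
  (0, 61/5) → C = 61
  (0, 0) → C = 0
  (61/6, 0) → C = -61/3

The optimum lies where 6x1 + 5x2 = 61 and x2 = 0.
Solving simultaneously gives x1 = 61/6, x2 = 0.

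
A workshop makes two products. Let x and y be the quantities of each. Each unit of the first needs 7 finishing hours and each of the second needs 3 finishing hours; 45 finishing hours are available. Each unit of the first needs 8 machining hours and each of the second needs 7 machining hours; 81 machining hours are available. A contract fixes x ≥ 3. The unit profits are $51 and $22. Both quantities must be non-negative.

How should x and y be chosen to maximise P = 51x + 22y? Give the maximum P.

Vertices and P = 51x + 22y:
  (45/7, 0) → P = 2295/7
  (3, 0) → P = 153
  (3, 8) → P = 329

x = 3, y = 8, maximum P = 329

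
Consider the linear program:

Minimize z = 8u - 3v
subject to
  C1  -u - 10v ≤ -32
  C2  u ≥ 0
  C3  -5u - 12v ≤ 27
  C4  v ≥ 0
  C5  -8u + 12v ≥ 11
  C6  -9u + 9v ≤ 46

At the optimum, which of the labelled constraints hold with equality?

Vertices and z = 8u - 3v:
  (0, 16/5) → z = -48/5
  (137/46, 267/92) → z = 1391/92
  (0, 46/9) → z = -46/3
The feasible region is unbounded (it extends along (1, 1), (3, 2)), but z strictly increases along every unbounded feasible direction, so there is no improving ray and the minimum is attained at a vertex.

The minimum is at (0, 46/9). Substituting into each constraint, equality holds for C2 and C6; the remaining constraints have slack.

C2 and C6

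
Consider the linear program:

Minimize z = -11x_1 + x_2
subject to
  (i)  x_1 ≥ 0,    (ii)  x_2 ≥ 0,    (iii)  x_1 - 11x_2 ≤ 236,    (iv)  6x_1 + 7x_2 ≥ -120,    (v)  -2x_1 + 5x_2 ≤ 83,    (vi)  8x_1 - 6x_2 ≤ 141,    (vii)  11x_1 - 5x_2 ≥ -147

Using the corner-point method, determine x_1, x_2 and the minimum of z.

x_1 = 1203/28, x_2 = 473/14, minimum z = -12287/28

Corner points and z = -11x_1 + x_2:
  (0, 0) → z = 0
  (0, 83/5) → z = 83/5
  (141/8, 0) → z = -1551/8
  (1203/28, 473/14) → z = -12287/28

The optimum lies where -2x_1 + 5x_2 = 83 and 8x_1 - 6x_2 = 141.
Solving simultaneously gives x_1 = 1203/28, x_2 = 473/14.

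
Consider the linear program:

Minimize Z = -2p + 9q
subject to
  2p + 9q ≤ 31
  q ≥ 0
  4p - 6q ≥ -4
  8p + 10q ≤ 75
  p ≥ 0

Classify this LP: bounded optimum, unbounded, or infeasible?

bounded optimum

Corner points and Z = -2p + 9q:
  (25/8, 11/4) → Z = 37/2
  (365/52, 49/26) → Z = 38/13
  (75/8, 0) → Z = -75/4
  (0, 0) → Z = 0
  (0, 2/3) → Z = 6
The feasible region has finitely many vertices and no improving ray; the minimum is -75/4 at (75/8, 0).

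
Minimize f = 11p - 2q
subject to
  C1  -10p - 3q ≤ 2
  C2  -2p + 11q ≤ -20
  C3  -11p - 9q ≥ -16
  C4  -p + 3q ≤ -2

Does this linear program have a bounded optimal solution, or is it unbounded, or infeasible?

bounded optimum

Vertices and f = 11p - 2q:
  (19/58, -51/29) → f = 413/58
  (356/139, -188/139) → f = 4292/139
The feasible region has finitely many vertices and no improving ray; the minimum is 413/58 at (19/58, -51/29).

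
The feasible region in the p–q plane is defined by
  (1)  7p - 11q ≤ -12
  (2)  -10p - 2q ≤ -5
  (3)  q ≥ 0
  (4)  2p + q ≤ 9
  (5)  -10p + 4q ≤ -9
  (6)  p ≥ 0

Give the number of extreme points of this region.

Pairwise boundary intersections that survive every other constraint:
  (3, 3)
  (147/82, 183/82)
  (5/2, 4)

3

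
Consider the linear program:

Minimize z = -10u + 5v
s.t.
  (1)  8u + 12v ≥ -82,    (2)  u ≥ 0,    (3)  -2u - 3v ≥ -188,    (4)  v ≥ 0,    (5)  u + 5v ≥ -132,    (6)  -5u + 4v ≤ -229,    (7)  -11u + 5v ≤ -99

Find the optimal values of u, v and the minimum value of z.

Corner points and z = -10u + 5v:
  (94, 0) → z = -940
  (1439/23, 482/23) → z = -11980/23
  (229/5, 0) → z = -458

The optimum lies where -2u - 3v = -188 and v = 0.
Solving simultaneously gives u = 94, v = 0.

u = 94, v = 0, minimum z = -940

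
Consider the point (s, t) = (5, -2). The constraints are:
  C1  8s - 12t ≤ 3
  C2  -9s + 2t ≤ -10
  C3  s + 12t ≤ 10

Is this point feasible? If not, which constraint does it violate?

Constraint C1: 8s - 12t = 64, which is not ≤ 3. All other constraints are satisfied.

not feasible — violates C1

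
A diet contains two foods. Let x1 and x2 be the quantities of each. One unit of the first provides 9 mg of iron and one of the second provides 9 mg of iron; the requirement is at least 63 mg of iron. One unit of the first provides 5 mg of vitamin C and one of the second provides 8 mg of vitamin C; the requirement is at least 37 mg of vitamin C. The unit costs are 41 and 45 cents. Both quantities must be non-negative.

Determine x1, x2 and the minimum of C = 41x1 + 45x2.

Vertices and C = 41x1 + 45x2:
  (0, 7) → C = 315
  (37/5, 0) → C = 1517/5
  (19/3, 2/3) → C = 869/3
The feasible region is unbounded (it extends along (0, 1), (1, 0)), but C strictly increases along every unbounded feasible direction, so there is no improving ray and the minimum is attained at a vertex.

x1 = 19/3, x2 = 2/3, minimum C = 869/3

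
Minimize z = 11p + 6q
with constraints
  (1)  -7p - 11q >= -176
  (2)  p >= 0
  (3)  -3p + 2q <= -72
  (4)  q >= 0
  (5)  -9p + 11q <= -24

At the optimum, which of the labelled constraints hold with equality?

(3) and (4)

Corner points and z = 11p + 6q:
  (1144/47, 24/47) → z = 12728/47
  (176/7, 0) → z = 1936/7
  (24, 0) → z = 264

The minimum is at (24, 0). Substituting into each constraint, equality holds for (3) and (4); the remaining constraints have slack.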